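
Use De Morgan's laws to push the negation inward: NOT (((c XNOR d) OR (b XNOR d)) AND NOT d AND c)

NOT ((c XNOR d) OR (b XNOR d)) OR d OR NOT c
De Morgan's: NOT(AND of terms) = OR of negations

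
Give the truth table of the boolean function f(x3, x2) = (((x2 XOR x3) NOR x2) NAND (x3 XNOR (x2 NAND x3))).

x3 | x2 | Output
----------------
0 | 0 | 1
0 | 1 | 1
1 | 0 | 1
1 | 1 | 1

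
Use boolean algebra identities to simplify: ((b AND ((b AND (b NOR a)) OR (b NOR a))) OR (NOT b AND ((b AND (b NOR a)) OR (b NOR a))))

By distribution ((E AND v) OR (E AND NOT v) = E) then absorption (E OR (E AND v) = E):
= (b NOR a)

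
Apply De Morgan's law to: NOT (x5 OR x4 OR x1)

NOT x5 AND NOT x4 AND NOT x1
De Morgan's: NOT(OR of terms) = AND of negations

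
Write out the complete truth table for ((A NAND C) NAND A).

C | A | Output
--------------
0 | 0 | 1
0 | 1 | 0
1 | 0 | 1
1 | 1 | 1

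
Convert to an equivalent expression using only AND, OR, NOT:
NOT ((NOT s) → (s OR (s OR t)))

(NOT s) AND NOT (s OR (s OR t))
(Negated implication: NOT(A → B) = A AND NOT B)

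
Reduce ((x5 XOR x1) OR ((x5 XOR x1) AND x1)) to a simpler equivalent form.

By absorption (E OR (E AND v) = E):
= (x5 XOR x1)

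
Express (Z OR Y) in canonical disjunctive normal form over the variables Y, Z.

(NOT Y AND Z) OR (Y AND NOT Z) OR (Y AND Z)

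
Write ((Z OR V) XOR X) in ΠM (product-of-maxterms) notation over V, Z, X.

ΠM(0, 3, 5, 7) = (V OR Z OR X) AND (V OR NOT Z OR NOT X) AND (NOT V OR Z OR NOT X) AND (NOT V OR NOT Z OR NOT X)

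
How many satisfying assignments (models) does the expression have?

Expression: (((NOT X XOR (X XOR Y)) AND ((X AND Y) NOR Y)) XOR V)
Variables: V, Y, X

Satisfying assignments: (0,0,0), (0,0,1), (1,1,0), (1,1,1)
Count: 4 out of 8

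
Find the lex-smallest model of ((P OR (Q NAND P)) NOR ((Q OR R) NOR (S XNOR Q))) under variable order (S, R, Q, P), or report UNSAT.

UNSATISFIABLE - no assignment makes this expression true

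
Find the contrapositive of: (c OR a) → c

Contrapositive: NOT c → NOT (c OR a)
Note: A statement and its contrapositive are logically equivalent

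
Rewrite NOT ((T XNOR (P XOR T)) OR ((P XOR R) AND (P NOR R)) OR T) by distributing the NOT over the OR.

NOT (T XNOR (P XOR T)) AND NOT ((P XOR R) AND (P NOR R)) AND NOT T
De Morgan's: NOT(OR of terms) = AND of negations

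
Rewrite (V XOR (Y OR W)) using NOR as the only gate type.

((((V NOR ((Y NOR W) NOR (Y NOR W))) NOR (V NOR ((Y NOR W) NOR (Y NOR W)))) NOR ((V NOR ((Y NOR W) NOR (Y NOR W))) NOR (V NOR ((Y NOR W) NOR (Y NOR W))))) NOR ((((V NOR V) NOR (((Y NOR W) NOR (Y NOR W)) NOR ((Y NOR W) NOR (Y NOR W)))) NOR ((V NOR V) NOR (((Y NOR W) NOR (Y NOR W)) NOR ((Y NOR W) NOR (Y NOR W))))) NOR (((V NOR V) NOR (((Y NOR W) NOR (Y NOR W)) NOR ((Y NOR W) NOR (Y NOR W)))) NOR ((V NOR V) NOR (((Y NOR W) NOR (Y NOR W)) NOR ((Y NOR W) NOR (Y NOR W)))))))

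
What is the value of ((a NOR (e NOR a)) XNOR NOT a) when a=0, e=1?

Substituting: ((0 NOR (1 NOR 0)) XNOR NOT 0)
= 1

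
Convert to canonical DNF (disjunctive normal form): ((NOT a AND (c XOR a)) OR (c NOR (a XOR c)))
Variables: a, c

(NOT a AND NOT c) OR (NOT a AND c)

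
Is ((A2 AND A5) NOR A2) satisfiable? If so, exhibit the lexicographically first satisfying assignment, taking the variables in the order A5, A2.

A5=0, A2=0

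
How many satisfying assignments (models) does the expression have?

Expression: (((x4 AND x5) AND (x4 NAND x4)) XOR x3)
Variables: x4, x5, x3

Satisfying assignments: (0,0,1), (0,1,1), (1,0,1), (1,1,1)
Count: 4 out of 8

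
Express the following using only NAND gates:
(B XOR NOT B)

((B NAND (B NAND (B NAND B))) NAND ((B NAND B) NAND (B NAND (B NAND B))))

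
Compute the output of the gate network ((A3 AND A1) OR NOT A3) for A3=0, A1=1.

Substituting: ((0 AND 1) OR NOT 0)
= 1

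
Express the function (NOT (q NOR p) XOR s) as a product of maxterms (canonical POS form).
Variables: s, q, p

ΠM(0, 5, 6, 7) = (s OR q OR p) AND (NOT s OR q OR NOT p) AND (NOT s OR NOT q OR p) AND (NOT s OR NOT q OR NOT p)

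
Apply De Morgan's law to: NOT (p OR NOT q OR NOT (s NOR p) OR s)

NOT p AND q AND (s NOR p) AND NOT s
De Morgan's: NOT(OR of terms) = AND of negations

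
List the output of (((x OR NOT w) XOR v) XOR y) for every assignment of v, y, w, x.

v | y | w | x | Output
----------------------
0 | 0 | 0 | 0 | 1
0 | 0 | 0 | 1 | 1
0 | 0 | 1 | 0 | 0
0 | 0 | 1 | 1 | 1
0 | 1 | 0 | 0 | 0
0 | 1 | 0 | 1 | 0
0 | 1 | 1 | 0 | 1
0 | 1 | 1 | 1 | 0
1 | 0 | 0 | 0 | 0
1 | 0 | 0 | 1 | 0
1 | 0 | 1 | 0 | 1
1 | 0 | 1 | 1 | 0
1 | 1 | 0 | 0 | 1
1 | 1 | 0 | 1 | 1
1 | 1 | 1 | 0 | 0
1 | 1 | 1 | 1 | 1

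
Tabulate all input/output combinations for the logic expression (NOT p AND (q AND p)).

q | p | Output
--------------
0 | 0 | 0
0 | 1 | 0
1 | 0 | 0
1 | 1 | 0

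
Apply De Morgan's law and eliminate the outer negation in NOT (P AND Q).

NOT P OR NOT Q
De Morgan's: NOT(AND of terms) = OR of negations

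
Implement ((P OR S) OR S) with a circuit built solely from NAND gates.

((((P NAND P) NAND (S NAND S)) NAND ((P NAND P) NAND (S NAND S))) NAND (S NAND S))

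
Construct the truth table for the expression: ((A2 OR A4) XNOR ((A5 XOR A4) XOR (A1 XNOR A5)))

A1 | A5 | A4 | A2 | Output
--------------------------
0 | 0 | 0 | 0 | 0
0 | 0 | 0 | 1 | 1
0 | 0 | 1 | 0 | 0
0 | 0 | 1 | 1 | 0
0 | 1 | 0 | 0 | 0
0 | 1 | 0 | 1 | 1
0 | 1 | 1 | 0 | 0
0 | 1 | 1 | 1 | 0
1 | 0 | 0 | 0 | 1
1 | 0 | 0 | 1 | 0
1 | 0 | 1 | 0 | 1
1 | 0 | 1 | 1 | 1
1 | 1 | 0 | 0 | 1
1 | 1 | 0 | 1 | 0
1 | 1 | 1 | 0 | 1
1 | 1 | 1 | 1 | 1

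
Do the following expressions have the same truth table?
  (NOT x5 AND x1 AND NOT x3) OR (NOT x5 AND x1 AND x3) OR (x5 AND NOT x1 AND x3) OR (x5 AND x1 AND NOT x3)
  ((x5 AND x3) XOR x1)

Yes, they are equivalent — the two output columns agree on all 8 assignments:
x5 | x1 | x3 | Expression 1 | Expression 2
------------------------------------------
0 | 0 | 0 | 0 | 0
0 | 0 | 1 | 0 | 0
0 | 1 | 0 | 1 | 1
0 | 1 | 1 | 1 | 1
1 | 0 | 0 | 0 | 0
1 | 0 | 1 | 1 | 1
1 | 1 | 0 | 1 | 1
1 | 1 | 1 | 0 | 0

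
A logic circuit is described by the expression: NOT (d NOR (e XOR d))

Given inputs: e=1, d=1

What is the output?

Substituting: NOT (1 NOR (1 XOR 1))
= 1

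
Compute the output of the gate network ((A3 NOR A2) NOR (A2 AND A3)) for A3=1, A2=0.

Substituting: ((1 NOR 0) NOR (0 AND 1))
= 1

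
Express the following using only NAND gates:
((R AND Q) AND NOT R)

((((R NAND Q) NAND (R NAND Q)) NAND (R NAND R)) NAND (((R NAND Q) NAND (R NAND Q)) NAND (R NAND R)))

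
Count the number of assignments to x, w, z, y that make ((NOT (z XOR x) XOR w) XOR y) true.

Satisfying assignments: (0,0,0,0), (0,0,1,1), (0,1,0,1), (0,1,1,0), (1,0,0,1), (1,0,1,0), (1,1,0,0), (1,1,1,1)
Count: 8 out of 16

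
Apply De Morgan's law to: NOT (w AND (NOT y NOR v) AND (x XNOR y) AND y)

NOT w OR NOT (NOT y NOR v) OR NOT (x XNOR y) OR NOT y
De Morgan's: NOT(AND of terms) = OR of negations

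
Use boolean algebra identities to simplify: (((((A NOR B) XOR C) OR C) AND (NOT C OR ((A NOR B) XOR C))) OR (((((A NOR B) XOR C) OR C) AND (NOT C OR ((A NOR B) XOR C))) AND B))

By absorption (E OR (E AND v) = E) then distribution ((E OR v) AND (E OR NOT v) = E):
= ((A NOR B) XOR C)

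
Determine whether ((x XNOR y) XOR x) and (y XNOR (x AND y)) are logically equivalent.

No. Counterexample: with x=1, y=1, Expression 1 = 0 but Expression 2 = 1.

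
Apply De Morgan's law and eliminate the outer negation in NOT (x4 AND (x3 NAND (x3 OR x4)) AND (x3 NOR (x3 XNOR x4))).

NOT x4 OR NOT (x3 NAND (x3 OR x4)) OR NOT (x3 NOR (x3 XNOR x4))
De Morgan's: NOT(AND of terms) = OR of negations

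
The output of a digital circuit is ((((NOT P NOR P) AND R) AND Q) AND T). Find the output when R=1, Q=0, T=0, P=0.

Substituting: ((((NOT 0 NOR 0) AND 1) AND 0) AND 0)
= 0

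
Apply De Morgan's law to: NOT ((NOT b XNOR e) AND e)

NOT (NOT b XNOR e) OR NOT e
De Morgan's: NOT(AND of terms) = OR of negations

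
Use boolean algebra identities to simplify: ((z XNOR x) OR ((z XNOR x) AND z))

By absorption (E OR (E AND v) = E):
= (z XNOR x)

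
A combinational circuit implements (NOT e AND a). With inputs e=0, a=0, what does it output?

Substituting: (NOT 0 AND 0)
= 0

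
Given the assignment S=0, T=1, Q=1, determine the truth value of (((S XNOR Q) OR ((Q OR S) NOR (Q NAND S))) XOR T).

Substituting: (((0 XNOR 1) OR ((1 OR 0) NOR (1 NAND 0))) XOR 1)
= 1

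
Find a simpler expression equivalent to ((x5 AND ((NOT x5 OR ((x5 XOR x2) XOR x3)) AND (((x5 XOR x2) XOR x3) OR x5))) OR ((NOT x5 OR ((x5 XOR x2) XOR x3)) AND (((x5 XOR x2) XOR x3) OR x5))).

By absorption (E OR (E AND v) = E) then distribution ((E OR v) AND (E OR NOT v) = E):
= ((x5 XOR x2) XOR x3)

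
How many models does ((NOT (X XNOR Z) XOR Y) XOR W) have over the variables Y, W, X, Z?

Satisfying assignments: (0,0,0,1), (0,0,1,0), (0,1,0,0), (0,1,1,1), (1,0,0,0), (1,0,1,1), (1,1,0,1), (1,1,1,0)
Count: 8 out of 16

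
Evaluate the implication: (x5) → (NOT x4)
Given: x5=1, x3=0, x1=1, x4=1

Antecedent (x5) = 1; consequent (NOT x4) = 0.
1 → 0 = 0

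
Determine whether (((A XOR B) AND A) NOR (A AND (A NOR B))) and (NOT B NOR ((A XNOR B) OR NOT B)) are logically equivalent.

No. Counterexample: with A=0, B=0, Expression 1 = 1 but Expression 2 = 0.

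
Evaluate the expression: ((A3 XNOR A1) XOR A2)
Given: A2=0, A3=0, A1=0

Substituting: ((0 XNOR 0) XOR 0)
= 1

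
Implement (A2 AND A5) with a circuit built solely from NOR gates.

((A2 NOR A2) NOR (A5 NOR A5))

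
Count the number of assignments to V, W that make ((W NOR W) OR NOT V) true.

Satisfying assignments: (0,0), (0,1), (1,0)
Count: 3 out of 4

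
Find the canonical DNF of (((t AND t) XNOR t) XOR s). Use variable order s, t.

(NOT s AND NOT t) OR (NOT s AND t)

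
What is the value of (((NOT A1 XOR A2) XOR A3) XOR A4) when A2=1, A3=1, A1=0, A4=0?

Substituting: (((NOT 0 XOR 1) XOR 1) XOR 0)
= 1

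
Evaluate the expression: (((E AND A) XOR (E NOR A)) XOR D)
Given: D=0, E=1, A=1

Substituting: (((1 AND 1) XOR (1 NOR 1)) XOR 0)
= 1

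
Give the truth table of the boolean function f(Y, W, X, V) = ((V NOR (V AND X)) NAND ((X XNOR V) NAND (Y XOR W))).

Y | W | X | V | Output
----------------------
0 | 0 | 0 | 0 | 0
0 | 0 | 0 | 1 | 1
0 | 0 | 1 | 0 | 0
0 | 0 | 1 | 1 | 1
0 | 1 | 0 | 0 | 1
0 | 1 | 0 | 1 | 1
0 | 1 | 1 | 0 | 0
0 | 1 | 1 | 1 | 1
1 | 0 | 0 | 0 | 1
1 | 0 | 0 | 1 | 1
1 | 0 | 1 | 0 | 0
1 | 0 | 1 | 1 | 1
1 | 1 | 0 | 0 | 0
1 | 1 | 0 | 1 | 1
1 | 1 | 1 | 0 | 0
1 | 1 | 1 | 1 | 1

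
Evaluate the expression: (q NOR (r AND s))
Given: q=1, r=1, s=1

Substituting: (1 NOR (1 AND 1))
= 0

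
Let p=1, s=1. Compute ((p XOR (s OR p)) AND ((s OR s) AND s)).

Substituting: ((1 XOR (1 OR 1)) AND ((1 OR 1) AND 1))
= 0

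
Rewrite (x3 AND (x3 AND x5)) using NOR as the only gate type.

((x3 NOR x3) NOR (((x3 NOR x3) NOR (x5 NOR x5)) NOR ((x3 NOR x3) NOR (x5 NOR x5))))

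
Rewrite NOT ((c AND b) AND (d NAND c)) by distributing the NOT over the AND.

NOT (c AND b) OR NOT (d NAND c)
De Morgan's: NOT(AND of terms) = OR of negations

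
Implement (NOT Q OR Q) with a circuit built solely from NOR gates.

(((Q NOR Q) NOR Q) NOR ((Q NOR Q) NOR Q))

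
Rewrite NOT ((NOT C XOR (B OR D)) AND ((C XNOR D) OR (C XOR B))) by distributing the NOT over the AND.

NOT (NOT C XOR (B OR D)) OR NOT ((C XNOR D) OR (C XOR B))
De Morgan's: NOT(AND of terms) = OR of negations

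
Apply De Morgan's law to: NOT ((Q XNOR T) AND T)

NOT (Q XNOR T) OR NOT T
De Morgan's: NOT(AND of terms) = OR of negations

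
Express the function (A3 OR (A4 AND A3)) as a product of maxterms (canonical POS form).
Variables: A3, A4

ΠM(0, 1) = (A3 OR A4) AND (A3 OR NOT A4)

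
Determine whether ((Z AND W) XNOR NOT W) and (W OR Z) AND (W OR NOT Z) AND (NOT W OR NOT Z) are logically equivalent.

Yes, they are equivalent — the two output columns agree on all 4 assignments:
W | Z | Expression 1 | Expression 2
-----------------------------------
0 | 0 | 0 | 0
0 | 1 | 0 | 0
1 | 0 | 1 | 1
1 | 1 | 0 | 0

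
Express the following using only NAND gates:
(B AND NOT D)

((B NAND (D NAND D)) NAND (B NAND (D NAND D)))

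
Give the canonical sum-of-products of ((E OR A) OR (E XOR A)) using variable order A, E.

Σm(1, 2, 3) = (NOT A AND E) OR (A AND NOT E) OR (A AND E)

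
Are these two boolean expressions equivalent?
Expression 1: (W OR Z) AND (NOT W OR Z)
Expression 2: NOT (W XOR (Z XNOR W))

Yes, they are equivalent — the two output columns agree on all 4 assignments:
W | Z | Expression 1 | Expression 2
-----------------------------------
0 | 0 | 0 | 0
0 | 1 | 1 | 1
1 | 0 | 0 | 0
1 | 1 | 1 | 1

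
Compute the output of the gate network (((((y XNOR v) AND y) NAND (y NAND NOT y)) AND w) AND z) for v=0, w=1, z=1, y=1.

Substituting: (((((1 XNOR 0) AND 1) NAND (1 NAND NOT 1)) AND 1) AND 1)
= 1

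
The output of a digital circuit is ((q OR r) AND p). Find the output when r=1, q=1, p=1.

Substituting: ((1 OR 1) AND 1)
= 1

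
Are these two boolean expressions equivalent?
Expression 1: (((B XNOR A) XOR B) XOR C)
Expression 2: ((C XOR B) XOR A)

No. Counterexample: with C=0, B=0, A=0, Expression 1 = 1 but Expression 2 = 0.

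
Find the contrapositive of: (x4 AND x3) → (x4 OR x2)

Contrapositive: NOT (x4 OR x2) → NOT (x4 AND x3)
Note: A statement and its contrapositive are logically equivalent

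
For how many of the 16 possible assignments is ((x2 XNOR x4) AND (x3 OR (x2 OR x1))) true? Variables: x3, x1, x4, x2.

Satisfying assignments: (0,0,1,1), (0,1,0,0), (0,1,1,1), (1,0,0,0), (1,0,1,1), (1,1,0,0), (1,1,1,1)
Count: 7 out of 16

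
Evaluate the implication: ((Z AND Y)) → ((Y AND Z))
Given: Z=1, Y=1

Antecedent ((Z AND Y)) = 1; consequent ((Y AND Z)) = 1.
1 → 1 = 1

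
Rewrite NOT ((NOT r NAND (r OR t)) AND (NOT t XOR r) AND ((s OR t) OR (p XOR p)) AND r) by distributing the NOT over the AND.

NOT (NOT r NAND (r OR t)) OR NOT (NOT t XOR r) OR NOT ((s OR t) OR (p XOR p)) OR NOT r
De Morgan's: NOT(AND of terms) = OR of negations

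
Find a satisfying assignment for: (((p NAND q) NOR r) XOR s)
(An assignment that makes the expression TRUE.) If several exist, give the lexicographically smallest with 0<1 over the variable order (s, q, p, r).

s=0, q=1, p=1, r=0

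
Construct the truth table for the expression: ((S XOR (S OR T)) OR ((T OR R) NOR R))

R | S | T | Output
------------------
0 | 0 | 0 | 1
0 | 0 | 1 | 1
0 | 1 | 0 | 1
0 | 1 | 1 | 0
1 | 0 | 0 | 0
1 | 0 | 1 | 1
1 | 1 | 0 | 0
1 | 1 | 1 | 0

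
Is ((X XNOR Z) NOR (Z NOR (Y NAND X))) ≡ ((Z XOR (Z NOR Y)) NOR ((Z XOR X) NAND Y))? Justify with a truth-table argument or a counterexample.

No. Counterexample: with X=0, Z=1, Y=0, Expression 1 = 1 but Expression 2 = 0.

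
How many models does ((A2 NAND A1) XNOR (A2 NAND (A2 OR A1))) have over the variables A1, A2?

Satisfying assignments: (0,0), (1,0), (1,1)
Count: 3 out of 4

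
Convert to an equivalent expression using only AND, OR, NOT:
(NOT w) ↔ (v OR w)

((NOT w) AND (v OR w)) OR (w AND NOT (v OR w))
(Biconditional = both true or both false)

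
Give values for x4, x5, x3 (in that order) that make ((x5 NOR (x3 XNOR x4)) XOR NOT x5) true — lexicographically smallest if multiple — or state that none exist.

x4=0, x5=0, x3=0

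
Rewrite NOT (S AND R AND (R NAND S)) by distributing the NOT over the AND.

NOT S OR NOT R OR NOT (R NAND S)
De Morgan's: NOT(AND of terms) = OR of negations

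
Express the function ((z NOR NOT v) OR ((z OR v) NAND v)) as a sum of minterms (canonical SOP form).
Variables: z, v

Σm(0, 1, 2) = (NOT z AND NOT v) OR (NOT z AND v) OR (z AND NOT v)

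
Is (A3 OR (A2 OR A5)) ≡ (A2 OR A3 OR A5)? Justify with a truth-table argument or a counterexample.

Yes, they are equivalent — the two output columns agree on all 8 assignments:
A2 | A3 | A5 | Expression 1 | Expression 2
------------------------------------------
0 | 0 | 0 | 0 | 0
0 | 0 | 1 | 1 | 1
0 | 1 | 0 | 1 | 1
0 | 1 | 1 | 1 | 1
1 | 0 | 0 | 1 | 1
1 | 0 | 1 | 1 | 1
1 | 1 | 0 | 1 | 1
1 | 1 | 1 | 1 | 1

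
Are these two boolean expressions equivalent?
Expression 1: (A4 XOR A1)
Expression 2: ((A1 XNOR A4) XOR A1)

No. Counterexample: with A4=0, A1=0, Expression 1 = 0 but Expression 2 = 1.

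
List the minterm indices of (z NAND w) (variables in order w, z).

Σm(0, 1, 2) = (NOT w AND NOT z) OR (NOT w AND z) OR (w AND NOT z)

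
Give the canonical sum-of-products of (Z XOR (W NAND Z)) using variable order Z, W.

Σm(0, 1, 3) = (NOT Z AND NOT W) OR (NOT Z AND W) OR (Z AND W)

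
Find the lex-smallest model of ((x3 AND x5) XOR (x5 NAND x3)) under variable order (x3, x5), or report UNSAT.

x3=0, x5=0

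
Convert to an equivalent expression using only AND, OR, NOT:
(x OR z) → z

NOT (x OR z) OR z
(Implication elimination: A → B = NOT A OR B)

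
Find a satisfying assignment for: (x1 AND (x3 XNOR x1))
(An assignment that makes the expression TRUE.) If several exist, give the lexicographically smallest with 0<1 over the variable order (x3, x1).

x3=1, x1=1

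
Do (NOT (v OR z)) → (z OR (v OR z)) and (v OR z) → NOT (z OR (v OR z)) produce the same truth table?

No, Inverse is not equivalent to original (counterexample: x=0, z=0, v=0)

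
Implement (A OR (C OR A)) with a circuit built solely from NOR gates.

((A NOR ((C NOR A) NOR (C NOR A))) NOR (A NOR ((C NOR A) NOR (C NOR A))))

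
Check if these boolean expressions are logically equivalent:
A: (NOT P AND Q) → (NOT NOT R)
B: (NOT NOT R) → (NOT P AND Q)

No, Converse is not equivalent to original (counterexample: Q=0, P=0, R=1)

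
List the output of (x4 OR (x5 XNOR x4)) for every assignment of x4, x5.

x4 | x5 | Output
----------------
0 | 0 | 1
0 | 1 | 0
1 | 0 | 1
1 | 1 | 1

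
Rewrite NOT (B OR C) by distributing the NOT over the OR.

NOT B AND NOT C
De Morgan's: NOT(OR of terms) = AND of negations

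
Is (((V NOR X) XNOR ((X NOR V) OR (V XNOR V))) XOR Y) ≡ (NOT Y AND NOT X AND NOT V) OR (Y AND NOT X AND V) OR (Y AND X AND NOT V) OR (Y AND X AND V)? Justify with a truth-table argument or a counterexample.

Yes, they are equivalent — the two output columns agree on all 8 assignments:
Y | X | V | Expression 1 | Expression 2
---------------------------------------
0 | 0 | 0 | 1 | 1
0 | 0 | 1 | 0 | 0
0 | 1 | 0 | 0 | 0
0 | 1 | 1 | 0 | 0
1 | 0 | 0 | 0 | 0
1 | 0 | 1 | 1 | 1
1 | 1 | 0 | 1 | 1
1 | 1 | 1 | 1 | 1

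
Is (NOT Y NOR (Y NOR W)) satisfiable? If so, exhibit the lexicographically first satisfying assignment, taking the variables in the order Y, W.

Y=1, W=0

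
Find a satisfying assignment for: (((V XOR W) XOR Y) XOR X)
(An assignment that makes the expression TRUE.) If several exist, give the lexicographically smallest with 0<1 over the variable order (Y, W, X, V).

Y=0, W=0, X=0, V=1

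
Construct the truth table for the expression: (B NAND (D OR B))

D | B | Output
--------------
0 | 0 | 1
0 | 1 | 0
1 | 0 | 1
1 | 1 | 0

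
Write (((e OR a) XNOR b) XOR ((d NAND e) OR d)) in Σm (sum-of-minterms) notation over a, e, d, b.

Σm(1, 3, 4, 6, 8, 10, 12, 14) = (NOT a AND NOT e AND NOT d AND b) OR (NOT a AND NOT e AND d AND b) OR (NOT a AND e AND NOT d AND NOT b) OR (NOT a AND e AND d AND NOT b) OR (a AND NOT e AND NOT d AND NOT b) OR (a AND NOT e AND d AND NOT b) OR (a AND e AND NOT d AND NOT b) OR (a AND e AND d AND NOT b)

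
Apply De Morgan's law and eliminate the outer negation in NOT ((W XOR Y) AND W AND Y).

NOT (W XOR Y) OR NOT W OR NOT Y
De Morgan's: NOT(AND of terms) = OR of negations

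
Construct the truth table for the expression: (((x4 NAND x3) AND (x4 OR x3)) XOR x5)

x4 | x5 | x3 | Output
---------------------
0 | 0 | 0 | 0
0 | 0 | 1 | 1
0 | 1 | 0 | 1
0 | 1 | 1 | 0
1 | 0 | 0 | 1
1 | 0 | 1 | 0
1 | 1 | 0 | 0
1 | 1 | 1 | 1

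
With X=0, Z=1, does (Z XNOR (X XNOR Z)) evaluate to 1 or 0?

Substituting: (1 XNOR (0 XNOR 1))
= 0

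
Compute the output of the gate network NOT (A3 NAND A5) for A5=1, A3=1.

Substituting: NOT (1 NAND 1)
= 1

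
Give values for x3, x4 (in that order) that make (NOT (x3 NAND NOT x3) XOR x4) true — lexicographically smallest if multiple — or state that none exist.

x3=0, x4=1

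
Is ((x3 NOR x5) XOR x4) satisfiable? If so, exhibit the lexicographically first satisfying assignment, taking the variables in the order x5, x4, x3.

x5=0, x4=0, x3=0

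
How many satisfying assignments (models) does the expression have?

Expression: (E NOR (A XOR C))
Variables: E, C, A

Satisfying assignments: (0,0,0), (0,1,1)
Count: 2 out of 8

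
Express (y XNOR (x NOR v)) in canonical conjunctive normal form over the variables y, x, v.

(y OR x OR v) AND (NOT y OR x OR NOT v) AND (NOT y OR NOT x OR v) AND (NOT y OR NOT x OR NOT v)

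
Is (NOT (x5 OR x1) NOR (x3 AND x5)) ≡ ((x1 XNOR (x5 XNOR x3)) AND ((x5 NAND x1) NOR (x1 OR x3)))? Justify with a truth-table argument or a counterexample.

No. Counterexample: with x5=0, x1=1, x3=0, Expression 1 = 1 but Expression 2 = 0.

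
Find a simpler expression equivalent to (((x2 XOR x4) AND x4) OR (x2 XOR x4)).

By absorption (E OR (E AND v) = E):
= (x2 XOR x4)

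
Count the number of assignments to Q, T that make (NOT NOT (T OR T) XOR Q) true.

Satisfying assignments: (0,1), (1,0)
Count: 2 out of 4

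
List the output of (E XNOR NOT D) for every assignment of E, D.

E | D | Output
--------------
0 | 0 | 0
0 | 1 | 1
1 | 0 | 1
1 | 1 | 0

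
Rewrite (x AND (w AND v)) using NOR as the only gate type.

((x NOR x) NOR (((w NOR w) NOR (v NOR v)) NOR ((w NOR w) NOR (v NOR v))))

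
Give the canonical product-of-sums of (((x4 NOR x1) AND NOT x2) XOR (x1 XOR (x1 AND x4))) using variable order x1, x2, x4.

ΠM(1, 2, 3, 5, 7) = (x1 OR x2 OR NOT x4) AND (x1 OR NOT x2 OR x4) AND (x1 OR NOT x2 OR NOT x4) AND (NOT x1 OR x2 OR NOT x4) AND (NOT x1 OR NOT x2 OR NOT x4)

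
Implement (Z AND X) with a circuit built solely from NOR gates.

((Z NOR Z) NOR (X NOR X))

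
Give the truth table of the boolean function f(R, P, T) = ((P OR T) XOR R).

R | P | T | Output
------------------
0 | 0 | 0 | 0
0 | 0 | 1 | 1
0 | 1 | 0 | 1
0 | 1 | 1 | 1
1 | 0 | 0 | 1
1 | 0 | 1 | 0
1 | 1 | 0 | 0
1 | 1 | 1 | 0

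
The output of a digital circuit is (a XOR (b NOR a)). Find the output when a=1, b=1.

Substituting: (1 XOR (1 NOR 1))
= 1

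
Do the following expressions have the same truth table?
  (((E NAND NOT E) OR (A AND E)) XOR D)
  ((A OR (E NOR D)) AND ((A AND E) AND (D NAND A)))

No. Counterexample: with A=0, E=0, D=0, Expression 1 = 1 but Expression 2 = 0.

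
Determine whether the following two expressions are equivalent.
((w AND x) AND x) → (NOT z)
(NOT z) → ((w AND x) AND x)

No, Converse is not equivalent to original (counterexample: z=0, x=0, w=0)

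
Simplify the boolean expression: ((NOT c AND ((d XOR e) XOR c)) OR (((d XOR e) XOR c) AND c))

By distribution ((E AND v) OR (E AND NOT v) = E):
= ((d XOR e) XOR c)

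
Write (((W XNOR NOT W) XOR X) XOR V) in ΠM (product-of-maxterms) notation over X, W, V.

ΠM(0, 2, 5, 7) = (X OR W OR V) AND (X OR NOT W OR V) AND (NOT X OR W OR NOT V) AND (NOT X OR NOT W OR NOT V)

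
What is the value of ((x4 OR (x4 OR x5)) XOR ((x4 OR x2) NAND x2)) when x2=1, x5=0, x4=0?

Substituting: ((0 OR (0 OR 0)) XOR ((0 OR 1) NAND 1))
= 0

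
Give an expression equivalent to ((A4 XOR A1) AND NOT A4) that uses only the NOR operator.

((((((A4 NOR A1) NOR (A4 NOR A1)) NOR ((A4 NOR A1) NOR (A4 NOR A1))) NOR ((((A4 NOR A4) NOR (A1 NOR A1)) NOR ((A4 NOR A4) NOR (A1 NOR A1))) NOR (((A4 NOR A4) NOR (A1 NOR A1)) NOR ((A4 NOR A4) NOR (A1 NOR A1))))) NOR ((((A4 NOR A1) NOR (A4 NOR A1)) NOR ((A4 NOR A1) NOR (A4 NOR A1))) NOR ((((A4 NOR A4) NOR (A1 NOR A1)) NOR ((A4 NOR A4) NOR (A1 NOR A1))) NOR (((A4 NOR A4) NOR (A1 NOR A1)) NOR ((A4 NOR A4) NOR (A1 NOR A1)))))) NOR ((A4 NOR A4) NOR (A4 NOR A4)))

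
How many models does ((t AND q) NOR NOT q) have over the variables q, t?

Satisfying assignments: (1,0)
Count: 1 out of 4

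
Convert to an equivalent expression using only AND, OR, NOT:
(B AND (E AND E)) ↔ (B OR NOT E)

((B AND (E AND E)) AND (B OR NOT E)) OR (NOT (B AND (E AND E)) AND NOT (B OR NOT E))
(Biconditional = both true or both false)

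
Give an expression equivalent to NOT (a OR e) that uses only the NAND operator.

(((a NAND a) NAND (e NAND e)) NAND ((a NAND a) NAND (e NAND e)))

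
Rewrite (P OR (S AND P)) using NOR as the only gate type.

((P NOR ((S NOR S) NOR (P NOR P))) NOR (P NOR ((S NOR S) NOR (P NOR P))))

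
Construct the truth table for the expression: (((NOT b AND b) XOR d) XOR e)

d | b | e | Output
------------------
0 | 0 | 0 | 0
0 | 0 | 1 | 1
0 | 1 | 0 | 0
0 | 1 | 1 | 1
1 | 0 | 0 | 1
1 | 0 | 1 | 0
1 | 1 | 0 | 1
1 | 1 | 1 | 0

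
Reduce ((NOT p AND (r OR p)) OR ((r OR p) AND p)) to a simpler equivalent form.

By distribution ((E AND v) OR (E AND NOT v) = E):
= (r OR p)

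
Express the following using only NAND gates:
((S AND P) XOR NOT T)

((((S NAND P) NAND (S NAND P)) NAND (((S NAND P) NAND (S NAND P)) NAND (T NAND T))) NAND ((T NAND T) NAND (((S NAND P) NAND (S NAND P)) NAND (T NAND T))))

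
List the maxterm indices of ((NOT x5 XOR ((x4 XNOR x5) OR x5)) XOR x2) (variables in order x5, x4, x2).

ΠM(0, 3, 5, 7) = (x5 OR x4 OR x2) AND (x5 OR NOT x4 OR NOT x2) AND (NOT x5 OR x4 OR NOT x2) AND (NOT x5 OR NOT x4 OR NOT x2)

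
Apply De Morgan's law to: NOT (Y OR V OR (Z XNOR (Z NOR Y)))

NOT Y AND NOT V AND NOT (Z XNOR (Z NOR Y))
De Morgan's: NOT(OR of terms) = AND of negations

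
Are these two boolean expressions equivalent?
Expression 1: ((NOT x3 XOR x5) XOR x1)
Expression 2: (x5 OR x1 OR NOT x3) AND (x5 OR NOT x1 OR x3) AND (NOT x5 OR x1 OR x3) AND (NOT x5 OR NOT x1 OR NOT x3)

Yes, they are equivalent — the two output columns agree on all 8 assignments:
x5 | x1 | x3 | Expression 1 | Expression 2
------------------------------------------
0 | 0 | 0 | 1 | 1
0 | 0 | 1 | 0 | 0
0 | 1 | 0 | 0 | 0
0 | 1 | 1 | 1 | 1
1 | 0 | 0 | 0 | 0
1 | 0 | 1 | 1 | 1
1 | 1 | 0 | 1 | 1
1 | 1 | 1 | 0 | 0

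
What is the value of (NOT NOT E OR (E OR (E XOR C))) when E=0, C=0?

Substituting: (NOT NOT 0 OR (0 OR (0 XOR 0)))
= 0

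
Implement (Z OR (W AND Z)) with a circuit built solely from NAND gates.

((Z NAND Z) NAND (((W NAND Z) NAND (W NAND Z)) NAND ((W NAND Z) NAND (W NAND Z))))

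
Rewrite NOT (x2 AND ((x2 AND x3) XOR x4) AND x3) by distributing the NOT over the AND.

NOT x2 OR NOT ((x2 AND x3) XOR x4) OR NOT x3
De Morgan's: NOT(AND of terms) = OR of negations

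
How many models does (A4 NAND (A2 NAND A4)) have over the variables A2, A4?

Satisfying assignments: (0,0), (1,0), (1,1)
Count: 3 out of 4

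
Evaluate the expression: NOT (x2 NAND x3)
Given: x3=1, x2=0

Substituting: NOT (0 NAND 1)
= 0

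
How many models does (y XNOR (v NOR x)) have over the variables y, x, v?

Satisfying assignments: (0,0,1), (0,1,0), (0,1,1), (1,0,0)
Count: 4 out of 8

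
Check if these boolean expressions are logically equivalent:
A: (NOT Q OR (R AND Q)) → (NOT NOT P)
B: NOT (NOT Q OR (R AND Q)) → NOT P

No, Inverse is not equivalent to original (counterexample: Q=0, P=0, R=0)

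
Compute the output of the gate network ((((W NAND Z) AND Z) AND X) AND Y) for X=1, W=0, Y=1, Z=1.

Substituting: ((((0 NAND 1) AND 1) AND 1) AND 1)
= 1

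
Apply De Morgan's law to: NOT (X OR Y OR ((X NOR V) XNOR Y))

NOT X AND NOT Y AND NOT ((X NOR V) XNOR Y)
De Morgan's: NOT(OR of terms) = AND of negations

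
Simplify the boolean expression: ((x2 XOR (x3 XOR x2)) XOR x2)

By XOR self-cancellation ((E XOR v) XOR v = E):
= (x3 XOR x2)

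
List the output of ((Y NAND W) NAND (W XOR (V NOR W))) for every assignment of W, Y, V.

W | Y | V | Output
------------------
0 | 0 | 0 | 0
0 | 0 | 1 | 1
0 | 1 | 0 | 0
0 | 1 | 1 | 1
1 | 0 | 0 | 0
1 | 0 | 1 | 0
1 | 1 | 0 | 1
1 | 1 | 1 | 1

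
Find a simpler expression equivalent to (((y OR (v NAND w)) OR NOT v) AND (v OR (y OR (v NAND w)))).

By distribution ((E OR v) AND (E OR NOT v) = E):
= (y OR (v NAND w))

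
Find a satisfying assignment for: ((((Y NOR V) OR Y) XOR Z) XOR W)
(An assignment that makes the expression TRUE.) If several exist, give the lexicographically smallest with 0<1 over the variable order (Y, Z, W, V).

Y=0, Z=0, W=0, V=0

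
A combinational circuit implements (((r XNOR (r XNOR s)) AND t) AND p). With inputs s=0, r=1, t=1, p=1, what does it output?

Substituting: (((1 XNOR (1 XNOR 0)) AND 1) AND 1)
= 0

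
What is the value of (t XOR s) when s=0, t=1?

Substituting: (1 XOR 0)
= 1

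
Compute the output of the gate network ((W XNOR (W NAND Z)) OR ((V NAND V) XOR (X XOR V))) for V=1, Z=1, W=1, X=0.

Substituting: ((1 XNOR (1 NAND 1)) OR ((1 NAND 1) XOR (0 XOR 1)))
= 1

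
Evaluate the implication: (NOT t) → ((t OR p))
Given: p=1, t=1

Antecedent (NOT t) = 0; consequent ((t OR p)) = 1.
0 → 1 = 1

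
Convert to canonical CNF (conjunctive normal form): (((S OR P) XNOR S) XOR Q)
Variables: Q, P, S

(Q OR NOT P OR S) AND (NOT Q OR P OR S) AND (NOT Q OR P OR NOT S) AND (NOT Q OR NOT P OR NOT S)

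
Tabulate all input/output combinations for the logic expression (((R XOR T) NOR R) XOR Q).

R | T | Q | Output
------------------
0 | 0 | 0 | 1
0 | 0 | 1 | 0
0 | 1 | 0 | 0
0 | 1 | 1 | 1
1 | 0 | 0 | 0
1 | 0 | 1 | 1
1 | 1 | 0 | 0
1 | 1 | 1 | 1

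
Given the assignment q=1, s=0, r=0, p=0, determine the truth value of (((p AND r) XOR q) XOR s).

Substituting: (((0 AND 0) XOR 1) XOR 0)
= 1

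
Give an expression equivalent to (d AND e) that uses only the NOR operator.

((d NOR d) NOR (e NOR e))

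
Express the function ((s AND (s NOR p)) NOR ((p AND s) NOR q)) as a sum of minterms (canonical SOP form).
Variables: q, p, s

Σm(3, 4, 5, 6, 7) = (NOT q AND p AND s) OR (q AND NOT p AND NOT s) OR (q AND NOT p AND s) OR (q AND p AND NOT s) OR (q AND p AND s)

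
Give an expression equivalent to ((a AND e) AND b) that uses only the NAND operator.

((((a NAND e) NAND (a NAND e)) NAND b) NAND (((a NAND e) NAND (a NAND e)) NAND b))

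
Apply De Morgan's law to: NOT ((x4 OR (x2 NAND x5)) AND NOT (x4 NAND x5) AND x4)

NOT (x4 OR (x2 NAND x5)) OR (x4 NAND x5) OR NOT x4
De Morgan's: NOT(AND of terms) = OR of negations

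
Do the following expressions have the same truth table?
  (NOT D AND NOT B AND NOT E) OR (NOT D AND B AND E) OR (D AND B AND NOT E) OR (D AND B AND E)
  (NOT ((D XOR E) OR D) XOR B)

Yes, they are equivalent — the two output columns agree on all 8 assignments:
D | B | E | Expression 1 | Expression 2
---------------------------------------
0 | 0 | 0 | 1 | 1
0 | 0 | 1 | 0 | 0
0 | 1 | 0 | 0 | 0
0 | 1 | 1 | 1 | 1
1 | 0 | 0 | 0 | 0
1 | 0 | 1 | 0 | 0
1 | 1 | 0 | 1 | 1
1 | 1 | 1 | 1 | 1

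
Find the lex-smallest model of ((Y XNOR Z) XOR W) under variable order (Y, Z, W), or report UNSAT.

Y=0, Z=0, W=0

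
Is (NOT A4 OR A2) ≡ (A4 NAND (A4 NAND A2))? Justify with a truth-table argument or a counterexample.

Yes, they are equivalent — the two output columns agree on all 4 assignments:
A4 | A2 | Expression 1 | Expression 2
-------------------------------------
0 | 0 | 1 | 1
0 | 1 | 1 | 1
1 | 0 | 0 | 0
1 | 1 | 1 | 1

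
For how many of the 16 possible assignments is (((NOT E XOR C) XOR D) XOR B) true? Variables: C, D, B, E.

Satisfying assignments: (0,0,0,0), (0,0,1,1), (0,1,0,1), (0,1,1,0), (1,0,0,1), (1,0,1,0), (1,1,0,0), (1,1,1,1)
Count: 8 out of 16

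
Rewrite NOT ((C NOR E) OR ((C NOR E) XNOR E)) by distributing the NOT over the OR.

NOT (C NOR E) AND NOT ((C NOR E) XNOR E)
De Morgan's: NOT(OR of terms) = AND of negations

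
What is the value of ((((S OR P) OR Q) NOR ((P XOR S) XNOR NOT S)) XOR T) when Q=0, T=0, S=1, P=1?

Substituting: ((((1 OR 1) OR 0) NOR ((1 XOR 1) XNOR NOT 1)) XOR 0)
= 0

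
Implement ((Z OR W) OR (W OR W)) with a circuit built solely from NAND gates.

((((Z NAND Z) NAND (W NAND W)) NAND ((Z NAND Z) NAND (W NAND W))) NAND (((W NAND W) NAND (W NAND W)) NAND ((W NAND W) NAND (W NAND W))))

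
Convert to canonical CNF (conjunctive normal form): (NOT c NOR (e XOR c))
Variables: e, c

(e OR c) AND (e OR NOT c) AND (NOT e OR c)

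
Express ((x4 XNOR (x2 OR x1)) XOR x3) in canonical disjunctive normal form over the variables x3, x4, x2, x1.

(NOT x3 AND NOT x4 AND NOT x2 AND NOT x1) OR (NOT x3 AND x4 AND NOT x2 AND x1) OR (NOT x3 AND x4 AND x2 AND NOT x1) OR (NOT x3 AND x4 AND x2 AND x1) OR (x3 AND NOT x4 AND NOT x2 AND x1) OR (x3 AND NOT x4 AND x2 AND NOT x1) OR (x3 AND NOT x4 AND x2 AND x1) OR (x3 AND x4 AND NOT x2 AND NOT x1)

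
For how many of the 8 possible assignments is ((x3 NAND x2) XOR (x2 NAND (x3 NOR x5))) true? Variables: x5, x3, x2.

Satisfying assignments: (0,0,1), (0,1,1), (1,1,1)
Count: 3 out of 8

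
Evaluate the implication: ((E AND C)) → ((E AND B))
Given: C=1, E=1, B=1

Antecedent ((E AND C)) = 1; consequent ((E AND B)) = 1.
1 → 1 = 1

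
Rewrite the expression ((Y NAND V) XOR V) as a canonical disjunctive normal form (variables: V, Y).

(NOT V AND NOT Y) OR (NOT V AND Y) OR (V AND Y)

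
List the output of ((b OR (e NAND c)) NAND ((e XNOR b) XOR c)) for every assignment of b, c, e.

b | c | e | Output
------------------
0 | 0 | 0 | 0
0 | 0 | 1 | 1
0 | 1 | 0 | 1
0 | 1 | 1 | 1
1 | 0 | 0 | 1
1 | 0 | 1 | 0
1 | 1 | 0 | 0
1 | 1 | 1 | 1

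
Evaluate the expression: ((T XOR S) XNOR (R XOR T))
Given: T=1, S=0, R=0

Substituting: ((1 XOR 0) XNOR (0 XOR 1))
= 1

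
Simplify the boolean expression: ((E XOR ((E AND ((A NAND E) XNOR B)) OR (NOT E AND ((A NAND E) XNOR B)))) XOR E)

By XOR self-cancellation ((E XOR v) XOR v = E) then distribution ((E AND v) OR (E AND NOT v) = E):
= ((A NAND E) XNOR B)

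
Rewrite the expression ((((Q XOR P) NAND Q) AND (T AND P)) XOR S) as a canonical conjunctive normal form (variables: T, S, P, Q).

(T OR S OR P OR Q) AND (T OR S OR P OR NOT Q) AND (T OR S OR NOT P OR Q) AND (T OR S OR NOT P OR NOT Q) AND (NOT T OR S OR P OR Q) AND (NOT T OR S OR P OR NOT Q) AND (NOT T OR NOT S OR NOT P OR Q) AND (NOT T OR NOT S OR NOT P OR NOT Q)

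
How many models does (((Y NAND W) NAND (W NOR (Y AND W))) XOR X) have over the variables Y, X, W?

Satisfying assignments: (0,0,1), (0,1,0), (1,0,1), (1,1,0)
Count: 4 out of 8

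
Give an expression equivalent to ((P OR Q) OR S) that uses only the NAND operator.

((((P NAND P) NAND (Q NAND Q)) NAND ((P NAND P) NAND (Q NAND Q))) NAND (S NAND S))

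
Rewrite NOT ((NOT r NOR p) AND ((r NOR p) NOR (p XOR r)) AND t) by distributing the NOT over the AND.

NOT (NOT r NOR p) OR NOT ((r NOR p) NOR (p XOR r)) OR NOT t
De Morgan's: NOT(AND of terms) = OR of negations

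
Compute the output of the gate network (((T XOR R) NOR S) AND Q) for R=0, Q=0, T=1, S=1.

Substituting: (((1 XOR 0) NOR 1) AND 0)
= 0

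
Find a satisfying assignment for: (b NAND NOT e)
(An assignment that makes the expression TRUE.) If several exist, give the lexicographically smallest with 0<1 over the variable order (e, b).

e=0, b=0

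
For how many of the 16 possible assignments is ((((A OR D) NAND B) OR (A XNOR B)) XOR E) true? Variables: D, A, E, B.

Satisfying assignments: (0,0,0,0), (0,0,0,1), (0,1,0,0), (0,1,0,1), (1,0,0,0), (1,0,1,1), (1,1,0,0), (1,1,0,1)
Count: 8 out of 16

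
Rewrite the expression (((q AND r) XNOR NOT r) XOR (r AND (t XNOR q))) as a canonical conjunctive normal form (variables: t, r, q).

(t OR r OR q) AND (t OR r OR NOT q) AND (t OR NOT r OR q) AND (t OR NOT r OR NOT q) AND (NOT t OR r OR q) AND (NOT t OR r OR NOT q)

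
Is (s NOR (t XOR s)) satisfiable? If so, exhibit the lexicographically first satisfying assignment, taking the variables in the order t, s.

t=0, s=0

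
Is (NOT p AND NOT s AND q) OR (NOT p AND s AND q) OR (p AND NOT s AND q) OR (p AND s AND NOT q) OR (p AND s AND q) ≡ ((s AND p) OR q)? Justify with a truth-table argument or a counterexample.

Yes, they are equivalent — the two output columns agree on all 8 assignments:
p | s | q | Expression 1 | Expression 2
---------------------------------------
0 | 0 | 0 | 0 | 0
0 | 0 | 1 | 1 | 1
0 | 1 | 0 | 0 | 0
0 | 1 | 1 | 1 | 1
1 | 0 | 0 | 0 | 0
1 | 0 | 1 | 1 | 1
1 | 1 | 0 | 1 | 1
1 | 1 | 1 | 1 | 1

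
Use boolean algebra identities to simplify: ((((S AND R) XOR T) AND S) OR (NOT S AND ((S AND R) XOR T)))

By distribution ((E AND v) OR (E AND NOT v) = E):
= ((S AND R) XOR T)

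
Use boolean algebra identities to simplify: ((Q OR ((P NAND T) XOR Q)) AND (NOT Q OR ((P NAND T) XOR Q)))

By distribution ((E OR v) AND (E OR NOT v) = E):
= ((P NAND T) XOR Q)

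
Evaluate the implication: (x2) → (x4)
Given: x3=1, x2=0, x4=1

Antecedent (x2) = 0; consequent (x4) = 1.
0 → 1 = 1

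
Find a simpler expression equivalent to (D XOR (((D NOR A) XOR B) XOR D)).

By XOR self-cancellation ((E XOR v) XOR v = E):
= ((D NOR A) XOR B)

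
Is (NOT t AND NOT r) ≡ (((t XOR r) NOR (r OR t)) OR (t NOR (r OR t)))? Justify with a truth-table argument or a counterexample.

Yes, they are equivalent — the two output columns agree on all 4 assignments:
t | r | Expression 1 | Expression 2
-----------------------------------
0 | 0 | 1 | 1
0 | 1 | 0 | 0
1 | 0 | 0 | 0
1 | 1 | 0 | 0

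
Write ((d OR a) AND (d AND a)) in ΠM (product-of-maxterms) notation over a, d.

ΠM(0, 1, 2) = (a OR d) AND (a OR NOT d) AND (NOT a OR d)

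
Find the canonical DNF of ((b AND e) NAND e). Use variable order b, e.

(NOT b AND NOT e) OR (NOT b AND e) OR (b AND NOT e)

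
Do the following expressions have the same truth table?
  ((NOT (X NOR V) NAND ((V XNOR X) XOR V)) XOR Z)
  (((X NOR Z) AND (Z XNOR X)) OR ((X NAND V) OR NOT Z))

No. Counterexample: with V=0, Z=1, X=0, Expression 1 = 0 but Expression 2 = 1.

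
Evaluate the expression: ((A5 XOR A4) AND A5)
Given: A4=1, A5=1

Substituting: ((1 XOR 1) AND 1)
= 0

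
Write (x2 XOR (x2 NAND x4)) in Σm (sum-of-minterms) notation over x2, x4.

Σm(0, 1, 3) = (NOT x2 AND NOT x4) OR (NOT x2 AND x4) OR (x2 AND x4)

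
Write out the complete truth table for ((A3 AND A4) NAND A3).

A4 | A3 | Output
----------------
0 | 0 | 1
0 | 1 | 1
1 | 0 | 1
1 | 1 | 0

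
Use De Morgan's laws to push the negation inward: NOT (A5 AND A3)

NOT A5 OR NOT A3
De Morgan's: NOT(AND of terms) = OR of negations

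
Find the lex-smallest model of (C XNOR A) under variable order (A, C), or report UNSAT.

A=0, C=0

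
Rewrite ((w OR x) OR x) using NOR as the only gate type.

((((w NOR x) NOR (w NOR x)) NOR x) NOR (((w NOR x) NOR (w NOR x)) NOR x))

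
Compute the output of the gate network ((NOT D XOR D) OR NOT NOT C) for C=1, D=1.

Substituting: ((NOT 1 XOR 1) OR NOT NOT 1)
= 1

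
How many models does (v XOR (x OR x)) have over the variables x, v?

Satisfying assignments: (0,1), (1,0)
Count: 2 out of 4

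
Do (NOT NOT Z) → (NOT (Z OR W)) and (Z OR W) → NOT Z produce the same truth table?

Yes, Contrapositive is always equivalent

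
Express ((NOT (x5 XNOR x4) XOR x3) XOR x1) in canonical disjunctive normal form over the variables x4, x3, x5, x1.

(NOT x4 AND NOT x3 AND NOT x5 AND x1) OR (NOT x4 AND NOT x3 AND x5 AND NOT x1) OR (NOT x4 AND x3 AND NOT x5 AND NOT x1) OR (NOT x4 AND x3 AND x5 AND x1) OR (x4 AND NOT x3 AND NOT x5 AND NOT x1) OR (x4 AND NOT x3 AND x5 AND x1) OR (x4 AND x3 AND NOT x5 AND x1) OR (x4 AND x3 AND x5 AND NOT x1)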